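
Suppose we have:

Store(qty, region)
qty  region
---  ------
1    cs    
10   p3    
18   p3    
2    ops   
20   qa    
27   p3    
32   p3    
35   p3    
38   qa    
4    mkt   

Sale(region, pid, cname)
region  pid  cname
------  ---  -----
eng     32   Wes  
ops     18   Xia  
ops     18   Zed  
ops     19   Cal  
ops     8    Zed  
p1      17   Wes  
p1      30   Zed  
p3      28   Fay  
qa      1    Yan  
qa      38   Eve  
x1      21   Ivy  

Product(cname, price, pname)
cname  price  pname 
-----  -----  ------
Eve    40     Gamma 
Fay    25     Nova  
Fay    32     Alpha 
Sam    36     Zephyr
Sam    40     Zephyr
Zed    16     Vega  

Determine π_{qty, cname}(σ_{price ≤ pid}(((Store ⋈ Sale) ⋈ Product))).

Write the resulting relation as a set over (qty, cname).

{(10, Fay), (18, Fay), (2, Zed), (27, Fay), (32, Fay), (35, Fay)}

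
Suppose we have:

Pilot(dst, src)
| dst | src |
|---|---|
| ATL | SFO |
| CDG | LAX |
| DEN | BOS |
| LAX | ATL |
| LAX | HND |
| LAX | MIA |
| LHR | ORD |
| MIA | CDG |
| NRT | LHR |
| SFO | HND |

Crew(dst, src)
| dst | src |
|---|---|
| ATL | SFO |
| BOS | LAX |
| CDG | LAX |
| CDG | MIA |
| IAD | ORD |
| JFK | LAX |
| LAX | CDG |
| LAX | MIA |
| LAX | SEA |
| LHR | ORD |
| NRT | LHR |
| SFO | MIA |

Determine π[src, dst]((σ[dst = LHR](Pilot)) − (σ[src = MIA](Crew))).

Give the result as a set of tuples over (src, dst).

{(ORD, LHR)}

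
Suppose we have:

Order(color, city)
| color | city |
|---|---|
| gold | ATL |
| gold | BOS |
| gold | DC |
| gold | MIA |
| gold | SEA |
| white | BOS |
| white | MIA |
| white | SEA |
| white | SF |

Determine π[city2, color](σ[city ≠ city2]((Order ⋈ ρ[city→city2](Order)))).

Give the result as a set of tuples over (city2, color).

{(ATL, gold), (BOS, gold), (BOS, white), (DC, gold), (MIA, gold), (MIA, white), (SEA, gold), (SEA, white), (SF, white)}

ρ[city→city2]: schema becomes (color, city2); tuples unchanged.
Joining Order and ρ[city→city2](Order) on color yields {(gold, ATL, ATL), (gold, ATL, BOS), (gold, ATL, DC), (gold, ATL, MIA), (gold, ATL, SEA), (gold, BOS, ATL), (gold, BOS, BOS), (gold, BOS, DC), (gold, BOS, MIA), (gold, BOS, SEA), (gold, DC, ATL), (gold, DC, BOS), (gold, DC, DC), (gold, DC, MIA), (gold, DC, SEA), (gold, MIA, ATL), (gold, MIA, BOS), (gold, MIA, DC), (gold, MIA, MIA), (gold, MIA, SEA), (gold, SEA, ATL), (gold, SEA, BOS), (gold, SEA, DC), (gold, SEA, MIA), (gold, SEA, SEA), (white, BOS, BOS), (white, BOS, MIA), (white, BOS, SEA), (white, BOS, SF), (white, MIA, BOS), (white, MIA, MIA), (white, MIA, SEA), (white, MIA, SF), (white, SEA, BOS), (white, SEA, MIA), (white, SEA, SEA), (white, SEA, SF), (white, SF, BOS), (white, SF, MIA), (white, SF, SEA), (white, SF, SF)}.
Apply σ_{city ≠ city2}; surviving tuples: {(gold, ATL, BOS), (gold, ATL, DC), (gold, ATL, MIA), (gold, ATL, SEA), (gold, BOS, ATL), (gold, BOS, DC), (gold, BOS, MIA), (gold, BOS, SEA), (gold, DC, ATL), (gold, DC, BOS), (gold, DC, MIA), (gold, DC, SEA), (gold, MIA, ATL), (gold, MIA, BOS), (gold, MIA, DC), (gold, MIA, SEA), (gold, SEA, ATL), (gold, SEA, BOS), (gold, SEA, DC), (gold, SEA, MIA), (white, BOS, MIA), (white, BOS, SEA), (white, BOS, SF), (white, MIA, BOS), (white, MIA, SEA), (white, MIA, SF), (white, SEA, BOS), (white, SEA, MIA), (white, SEA, SF), (white, SF, BOS), (white, SF, MIA), (white, SF, SEA)}
π[city2, color]: project onto (city2, color) (23 duplicate(s) eliminated) → {(ATL, gold), (BOS, gold), (BOS, white), (DC, gold), (MIA, gold), (MIA, white), (SEA, gold), (SEA, white), (SF, white)}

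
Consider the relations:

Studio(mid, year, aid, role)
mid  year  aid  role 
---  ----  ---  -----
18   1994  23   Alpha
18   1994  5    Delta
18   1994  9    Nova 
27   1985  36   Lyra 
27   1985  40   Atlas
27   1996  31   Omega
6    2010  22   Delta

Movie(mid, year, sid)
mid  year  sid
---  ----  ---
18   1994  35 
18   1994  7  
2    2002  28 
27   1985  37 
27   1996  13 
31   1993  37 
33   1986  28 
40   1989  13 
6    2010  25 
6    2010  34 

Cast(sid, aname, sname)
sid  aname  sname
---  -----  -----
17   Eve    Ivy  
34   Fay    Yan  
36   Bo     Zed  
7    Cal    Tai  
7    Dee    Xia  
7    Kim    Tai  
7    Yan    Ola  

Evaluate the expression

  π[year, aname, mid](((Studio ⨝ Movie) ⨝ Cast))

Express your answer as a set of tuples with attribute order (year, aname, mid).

Natural join on mid, year: {(18, 1994, 23, Alpha, 35), (18, 1994, 23, Alpha, 7), (18, 1994, 5, Delta, 35), (18, 1994, 5, Delta, 7), (18, 1994, 9, Nova, 35), (18, 1994, 9, Nova, 7), (27, 1985, 36, Lyra, 37), (27, 1985, 40, Atlas, 37), (27, 1996, 31, Omega, 13), (6, 2010, 22, Delta, 25), (6, 2010, 22, Delta, 34)}
Natural join on sid: {(18, 1994, 23, Alpha, 7, Cal, Tai), (18, 1994, 23, Alpha, 7, Dee, Xia), (18, 1994, 23, Alpha, 7, Kim, Tai), (18, 1994, 23, Alpha, 7, Yan, Ola), (18, 1994, 5, Delta, 7, Cal, Tai), (18, 1994, 5, Delta, 7, Dee, Xia), (18, 1994, 5, Delta, 7, Kim, Tai), (18, 1994, 5, Delta, 7, Yan, Ola), (18, 1994, 9, Nova, 7, Cal, Tai), (18, 1994, 9, Nova, 7, Dee, Xia), (18, 1994, 9, Nova, 7, Kim, Tai), (18, 1994, 9, Nova, 7, Yan, Ola), (6, 2010, 22, Delta, 34, Fay, Yan)}
Projecting to year, aname, mid (8 duplicate(s) eliminated): {(1994, Cal, 18), (1994, Dee, 18), (1994, Kim, 18), (1994, Yan, 18), (2010, Fay, 6)}

{(1994, Cal, 18), (1994, Dee, 18), (1994, Kim, 18), (1994, Yan, 18), (2010, Fay, 6)}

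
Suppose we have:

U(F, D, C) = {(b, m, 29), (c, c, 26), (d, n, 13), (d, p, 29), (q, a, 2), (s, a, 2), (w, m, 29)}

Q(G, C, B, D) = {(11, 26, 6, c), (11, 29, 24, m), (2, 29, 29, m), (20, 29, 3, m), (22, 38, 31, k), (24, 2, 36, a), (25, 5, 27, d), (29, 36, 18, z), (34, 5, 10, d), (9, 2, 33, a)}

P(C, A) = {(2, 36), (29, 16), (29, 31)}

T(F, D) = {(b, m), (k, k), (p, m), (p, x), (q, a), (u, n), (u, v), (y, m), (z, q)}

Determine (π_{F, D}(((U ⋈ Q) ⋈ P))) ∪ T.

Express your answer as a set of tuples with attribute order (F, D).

Joining U and Q on D, C yields {(b, m, 29, 11, 24), (b, m, 29, 2, 29), (b, m, 29, 20, 3), (c, c, 26, 11, 6), (q, a, 2, 24, 36), (q, a, 2, 9, 33), (s, a, 2, 24, 36), (s, a, 2, 9, 33), (w, m, 29, 11, 24), (w, m, 29, 2, 29), (w, m, 29, 20, 3)}.
Joining (U ⋈ Q) and P on C yields {(b, m, 29, 11, 24, 16), (b, m, 29, 11, 24, 31), (b, m, 29, 2, 29, 16), (b, m, 29, 2, 29, 31), (b, m, 29, 20, 3, 16), (b, m, 29, 20, 3, 31), (q, a, 2, 24, 36, 36), (q, a, 2, 9, 33, 36), (s, a, 2, 24, 36, 36), (s, a, 2, 9, 33, 36), (w, m, 29, 11, 24, 16), (w, m, 29, 11, 24, 31), (w, m, 29, 2, 29, 16), (w, m, 29, 2, 29, 31), (w, m, 29, 20, 3, 16), (w, m, 29, 20, 3, 31)}.
Keep only column(s) F, D (12 duplicate(s) eliminated): {(b, m), (q, a), (s, a), (w, m)}
Taking the union: {(b, m), (k, k), (p, m), (p, x), (q, a), (s, a), (u, n), (u, v), (w, m), (y, m), (z, q)}

{(b, m), (k, k), (p, m), (p, x), (q, a), (s, a), (u, n), (u, v), (w, m), (y, m), (z, q)}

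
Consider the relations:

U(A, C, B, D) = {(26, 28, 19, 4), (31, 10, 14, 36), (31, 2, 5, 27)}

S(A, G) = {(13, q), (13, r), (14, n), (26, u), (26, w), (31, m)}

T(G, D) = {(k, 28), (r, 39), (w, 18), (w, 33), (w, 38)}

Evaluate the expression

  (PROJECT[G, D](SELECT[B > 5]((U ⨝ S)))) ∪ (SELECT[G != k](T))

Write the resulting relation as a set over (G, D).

{(m, 36), (r, 39), (u, 4), (w, 18), (w, 33), (w, 38), (w, 4)}

Joining U and S on A yields {(26, 28, 19, 4, u), (26, 28, 19, 4, w), (31, 10, 14, 36, m), (31, 2, 5, 27, m)}.
σ[B > 5]: keep tuples satisfying B > 5 → {(26, 28, 19, 4, u), (26, 28, 19, 4, w), (31, 10, 14, 36, m)}
Keep only column(s) G, D: {(m, 36), (u, 4), (w, 4)}
σ[G != k]: keep tuples satisfying G != k → {(r, 39), (w, 18), (w, 33), (w, 38)}
Set union of the two operands is {(m, 36), (r, 39), (u, 4), (w, 18), (w, 33), (w, 38), (w, 4)}.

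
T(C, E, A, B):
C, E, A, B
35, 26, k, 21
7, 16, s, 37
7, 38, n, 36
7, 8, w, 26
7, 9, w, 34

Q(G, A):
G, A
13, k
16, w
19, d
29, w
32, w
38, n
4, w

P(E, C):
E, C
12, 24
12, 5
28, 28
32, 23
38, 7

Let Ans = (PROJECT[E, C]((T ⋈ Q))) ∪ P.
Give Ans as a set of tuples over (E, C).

Joining T and Q on A yields {(35, 26, k, 21, 13), (7, 38, n, 36, 38), (7, 8, w, 26, 16), (7, 8, w, 26, 29), (7, 8, w, 26, 32), (7, 8, w, 26, 4), (7, 9, w, 34, 16), (7, 9, w, 34, 29), (7, 9, w, 34, 32), (7, 9, w, 34, 4)}.
Keep only column(s) E, C (6 duplicate(s) eliminated): {(26, 35), (38, 7), (8, 7), (9, 7)}
Taking the union: {(12, 24), (12, 5), (26, 35), (28, 28), (32, 23), (38, 7), (8, 7), (9, 7)}

{(12, 24), (12, 5), (26, 35), (28, 28), (32, 23), (38, 7), (8, 7), (9, 7)}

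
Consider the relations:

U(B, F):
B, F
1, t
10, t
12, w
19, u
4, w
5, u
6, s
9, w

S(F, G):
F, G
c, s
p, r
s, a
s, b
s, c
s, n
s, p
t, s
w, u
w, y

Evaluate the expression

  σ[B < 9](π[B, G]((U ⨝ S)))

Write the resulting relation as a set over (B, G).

{(1, s), (4, u), (4, y), (6, a), (6, b), (6, c), (6, n), (6, p)}

U ⋈ S (natural join on F): {(1, t, s), (10, t, s), (12, w, u), (12, w, y), (4, w, u), (4, w, y), (6, s, a), (6, s, b), (6, s, c), (6, s, n), (6, s, p), (9, w, u), (9, w, y)}
Keep only column(s) B, G: {(1, s), (10, s), (12, u), (12, y), (4, u), (4, y), (6, a), (6, b), (6, c), (6, n), (6, p), (9, u), (9, y)}
Filtering on B < 9 leaves {(1, s), (4, u), (4, y), (6, a), (6, b), (6, c), (6, n), (6, p)}.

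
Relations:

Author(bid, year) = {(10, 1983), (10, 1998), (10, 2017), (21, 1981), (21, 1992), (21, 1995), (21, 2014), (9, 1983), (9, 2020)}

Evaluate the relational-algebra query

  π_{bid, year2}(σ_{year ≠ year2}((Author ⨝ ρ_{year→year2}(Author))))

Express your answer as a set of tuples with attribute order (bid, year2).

{(10, 1983), (10, 1998), (10, 2017), (21, 1981), (21, 1992), (21, 1995), (21, 2014), (9, 1983), (9, 2020)}

ρ[year→year2]: schema becomes (bid, year2); tuples unchanged.
Natural join on bid: {(10, 1983, 1983), (10, 1983, 1998), (10, 1983, 2017), (10, 1998, 1983), (10, 1998, 1998), (10, 1998, 2017), (10, 2017, 1983), (10, 2017, 1998), (10, 2017, 2017), (21, 1981, 1981), (21, 1981, 1992), (21, 1981, 1995), (21, 1981, 2014), (21, 1992, 1981), (21, 1992, 1992), (21, 1992, 1995), (21, 1992, 2014), (21, 1995, 1981), (21, 1995, 1992), (21, 1995, 1995), (21, 1995, 2014), (21, 2014, 1981), (21, 2014, 1992), (21, 2014, 1995), (21, 2014, 2014), (9, 1983, 1983), (9, 1983, 2020), (9, 2020, 1983), (9, 2020, 2020)}
Selection year ≠ year2: {(10, 1983, 1998), (10, 1983, 2017), (10, 1998, 1983), (10, 1998, 2017), (10, 2017, 1983), (10, 2017, 1998), (21, 1981, 1992), (21, 1981, 1995), (21, 1981, 2014), (21, 1992, 1981), (21, 1992, 1995), (21, 1992, 2014), (21, 1995, 1981), (21, 1995, 1992), (21, 1995, 2014), (21, 2014, 1981), (21, 2014, 1992), (21, 2014, 1995), (9, 1983, 2020), (9, 2020, 1983)}
Projecting to bid, year2 (11 duplicate(s) eliminated): {(10, 1983), (10, 1998), (10, 2017), (21, 1981), (21, 1992), (21, 1995), (21, 2014), (9, 1983), (9, 2020)}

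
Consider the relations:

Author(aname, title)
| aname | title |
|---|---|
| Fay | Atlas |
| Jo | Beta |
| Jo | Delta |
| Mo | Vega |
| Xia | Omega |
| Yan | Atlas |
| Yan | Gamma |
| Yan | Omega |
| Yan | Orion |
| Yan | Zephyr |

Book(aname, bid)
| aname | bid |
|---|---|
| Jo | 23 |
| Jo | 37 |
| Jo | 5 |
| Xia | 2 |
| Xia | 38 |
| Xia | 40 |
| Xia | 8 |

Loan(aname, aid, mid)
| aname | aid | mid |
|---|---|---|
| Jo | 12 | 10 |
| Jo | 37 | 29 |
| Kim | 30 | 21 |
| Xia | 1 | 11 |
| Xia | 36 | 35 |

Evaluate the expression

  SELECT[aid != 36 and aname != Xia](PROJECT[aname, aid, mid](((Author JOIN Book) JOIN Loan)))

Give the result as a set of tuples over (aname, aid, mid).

Natural join on aname: {(Jo, Beta, 23), (Jo, Beta, 37), (Jo, Beta, 5), (Jo, Delta, 23), (Jo, Delta, 37), (Jo, Delta, 5), (Xia, Omega, 2), (Xia, Omega, 38), (Xia, Omega, 40), (Xia, Omega, 8)}
Natural join on aname: {(Jo, Beta, 23, 12, 10), (Jo, Beta, 23, 37, 29), (Jo, Beta, 37, 12, 10), (Jo, Beta, 37, 37, 29), (Jo, Beta, 5, 12, 10), (Jo, Beta, 5, 37, 29), (Jo, Delta, 23, 12, 10), (Jo, Delta, 23, 37, 29), (Jo, Delta, 37, 12, 10), (Jo, Delta, 37, 37, 29), (Jo, Delta, 5, 12, 10), (Jo, Delta, 5, 37, 29), (Xia, Omega, 2, 1, 11), (Xia, Omega, 2, 36, 35), (Xia, Omega, 38, 1, 11), (Xia, Omega, 38, 36, 35), (Xia, Omega, 40, 1, 11), (Xia, Omega, 40, 36, 35), (Xia, Omega, 8, 1, 11), (Xia, Omega, 8, 36, 35)}
Projecting to aname, aid, mid (16 duplicate(s) eliminated): {(Jo, 12, 10), (Jo, 37, 29), (Xia, 1, 11), (Xia, 36, 35)}
Filtering on aid != 36 and aname != Xia leaves {(Jo, 12, 10), (Jo, 37, 29)}.

{(Jo, 12, 10), (Jo, 37, 29)}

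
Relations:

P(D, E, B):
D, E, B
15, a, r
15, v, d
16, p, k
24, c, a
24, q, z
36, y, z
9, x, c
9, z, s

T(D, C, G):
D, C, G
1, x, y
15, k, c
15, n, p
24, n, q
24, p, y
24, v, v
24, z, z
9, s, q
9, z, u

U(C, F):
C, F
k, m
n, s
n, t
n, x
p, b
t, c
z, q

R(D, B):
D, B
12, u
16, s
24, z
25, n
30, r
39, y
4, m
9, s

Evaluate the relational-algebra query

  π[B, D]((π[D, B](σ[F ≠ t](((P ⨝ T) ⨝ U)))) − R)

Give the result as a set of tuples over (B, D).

Natural join on D: {(15, a, r, k, c), (15, a, r, n, p), (15, v, d, k, c), (15, v, d, n, p), (24, c, a, n, q), (24, c, a, p, y), (24, c, a, v, v), (24, c, a, z, z), (24, q, z, n, q), (24, q, z, p, y), (24, q, z, v, v), (24, q, z, z, z), (9, x, c, s, q), (9, x, c, z, u), (9, z, s, s, q), (9, z, s, z, u)}
Natural join on C: {(15, a, r, k, c, m), (15, a, r, n, p, s), (15, a, r, n, p, t), (15, a, r, n, p, x), (15, v, d, k, c, m), (15, v, d, n, p, s), (15, v, d, n, p, t), (15, v, d, n, p, x), (24, c, a, n, q, s), (24, c, a, n, q, t), (24, c, a, n, q, x), (24, c, a, p, y, b), (24, c, a, z, z, q), (24, q, z, n, q, s), (24, q, z, n, q, t), (24, q, z, n, q, x), (24, q, z, p, y, b), (24, q, z, z, z, q), (9, x, c, z, u, q), (9, z, s, z, u, q)}
Filtering on F ≠ t leaves {(15, a, r, k, c, m), (15, a, r, n, p, s), (15, a, r, n, p, x), (15, v, d, k, c, m), (15, v, d, n, p, s), (15, v, d, n, p, x), (24, c, a, n, q, s), (24, c, a, n, q, x), (24, c, a, p, y, b), (24, c, a, z, z, q), (24, q, z, n, q, s), (24, q, z, n, q, x), (24, q, z, p, y, b), (24, q, z, z, z, q), (9, x, c, z, u, q), (9, z, s, z, u, q)}.
π_{D, B} gives {(15, d), (15, r), (24, a), (24, z), (9, c), (9, s)} (10 duplicate(s) eliminated).
Set difference of the two operands is {(15, d), (15, r), (24, a), (9, c)}.
π_{B, D} gives {(a, 24), (c, 9), (d, 15), (r, 15)}.

{(a, 24), (c, 9), (d, 15), (r, 15)}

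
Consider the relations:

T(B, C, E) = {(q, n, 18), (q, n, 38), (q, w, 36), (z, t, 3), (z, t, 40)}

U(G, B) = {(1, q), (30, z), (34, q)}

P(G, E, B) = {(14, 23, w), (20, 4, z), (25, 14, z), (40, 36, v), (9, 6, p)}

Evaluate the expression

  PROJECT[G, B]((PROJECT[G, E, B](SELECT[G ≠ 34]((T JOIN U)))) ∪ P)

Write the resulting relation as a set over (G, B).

Joining T and U on B yields {(q, n, 18, 1), (q, n, 18, 34), (q, n, 38, 1), (q, n, 38, 34), (q, w, 36, 1), (q, w, 36, 34), (z, t, 3, 30), (z, t, 40, 30)}.
Apply σ_{G ≠ 34}; surviving tuples: {(q, n, 18, 1), (q, n, 38, 1), (q, w, 36, 1), (z, t, 3, 30), (z, t, 40, 30)}
π[G, E, B]: project onto (G, E, B) → {(1, 18, q), (1, 36, q), (1, 38, q), (30, 3, z), (30, 40, z)}
Taking the union: {(1, 18, q), (1, 36, q), (1, 38, q), (14, 23, w), (20, 4, z), (25, 14, z), (30, 3, z), (30, 40, z), (40, 36, v), (9, 6, p)}
π[G, B]: project onto (G, B) (3 duplicate(s) eliminated) → {(1, q), (14, w), (20, z), (25, z), (30, z), (40, v), (9, p)}

{(1, q), (14, w), (20, z), (25, z), (30, z), (40, v), (9, p)}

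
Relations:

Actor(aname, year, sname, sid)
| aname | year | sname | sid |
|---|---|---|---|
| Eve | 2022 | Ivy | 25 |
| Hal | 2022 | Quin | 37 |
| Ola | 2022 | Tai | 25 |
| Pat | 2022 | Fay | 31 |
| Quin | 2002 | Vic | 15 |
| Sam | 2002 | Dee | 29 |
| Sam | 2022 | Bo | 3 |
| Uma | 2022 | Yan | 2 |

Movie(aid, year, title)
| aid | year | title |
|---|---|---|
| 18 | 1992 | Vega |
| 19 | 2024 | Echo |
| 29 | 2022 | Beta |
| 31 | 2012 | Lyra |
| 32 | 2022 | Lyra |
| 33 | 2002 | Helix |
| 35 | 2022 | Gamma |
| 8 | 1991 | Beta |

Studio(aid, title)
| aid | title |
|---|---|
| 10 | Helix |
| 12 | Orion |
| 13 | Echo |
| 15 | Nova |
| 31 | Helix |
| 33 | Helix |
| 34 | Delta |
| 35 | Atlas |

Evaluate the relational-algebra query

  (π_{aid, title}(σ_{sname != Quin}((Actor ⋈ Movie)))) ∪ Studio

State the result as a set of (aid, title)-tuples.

{(10, Helix), (12, Orion), (13, Echo), (15, Nova), (29, Beta), (31, Helix), (32, Lyra), (33, Helix), (34, Delta), (35, Atlas), (35, Gamma)}

Actor ⋈ Movie (natural join on year): {(Eve, 2022, Ivy, 25, 29, Beta), (Eve, 2022, Ivy, 25, 32, Lyra), (Eve, 2022, Ivy, 25, 35, Gamma), (Hal, 2022, Quin, 37, 29, Beta), (Hal, 2022, Quin, 37, 32, Lyra), (Hal, 2022, Quin, 37, 35, Gamma), (Ola, 2022, Tai, 25, 29, Beta), (Ola, 2022, Tai, 25, 32, Lyra), (Ola, 2022, Tai, 25, 35, Gamma), (Pat, 2022, Fay, 31, 29, Beta), (Pat, 2022, Fay, 31, 32, Lyra), (Pat, 2022, Fay, 31, 35, Gamma), (Quin, 2002, Vic, 15, 33, Helix), (Sam, 2002, Dee, 29, 33, Helix), (Sam, 2022, Bo, 3, 29, Beta), (Sam, 2022, Bo, 3, 32, Lyra), (Sam, 2022, Bo, 3, 35, Gamma), (Uma, 2022, Yan, 2, 29, Beta), (Uma, 2022, Yan, 2, 32, Lyra), (Uma, 2022, Yan, 2, 35, Gamma)}
Selection sname != Quin: {(Eve, 2022, Ivy, 25, 29, Beta), (Eve, 2022, Ivy, 25, 32, Lyra), (Eve, 2022, Ivy, 25, 35, Gamma), (Ola, 2022, Tai, 25, 29, Beta), (Ola, 2022, Tai, 25, 32, Lyra), (Ola, 2022, Tai, 25, 35, Gamma), (Pat, 2022, Fay, 31, 29, Beta), (Pat, 2022, Fay, 31, 32, Lyra), (Pat, 2022, Fay, 31, 35, Gamma), (Quin, 2002, Vic, 15, 33, Helix), (Sam, 2002, Dee, 29, 33, Helix), (Sam, 2022, Bo, 3, 29, Beta), (Sam, 2022, Bo, 3, 32, Lyra), (Sam, 2022, Bo, 3, 35, Gamma), (Uma, 2022, Yan, 2, 29, Beta), (Uma, 2022, Yan, 2, 32, Lyra), (Uma, 2022, Yan, 2, 35, Gamma)}
Projecting to aid, title (13 duplicate(s) eliminated): {(29, Beta), (32, Lyra), (33, Helix), (35, Gamma)}
Set union of the two operands is {(10, Helix), (12, Orion), (13, Echo), (15, Nova), (29, Beta), (31, Helix), (32, Lyra), (33, Helix), (34, Delta), (35, Atlas), (35, Gamma)}.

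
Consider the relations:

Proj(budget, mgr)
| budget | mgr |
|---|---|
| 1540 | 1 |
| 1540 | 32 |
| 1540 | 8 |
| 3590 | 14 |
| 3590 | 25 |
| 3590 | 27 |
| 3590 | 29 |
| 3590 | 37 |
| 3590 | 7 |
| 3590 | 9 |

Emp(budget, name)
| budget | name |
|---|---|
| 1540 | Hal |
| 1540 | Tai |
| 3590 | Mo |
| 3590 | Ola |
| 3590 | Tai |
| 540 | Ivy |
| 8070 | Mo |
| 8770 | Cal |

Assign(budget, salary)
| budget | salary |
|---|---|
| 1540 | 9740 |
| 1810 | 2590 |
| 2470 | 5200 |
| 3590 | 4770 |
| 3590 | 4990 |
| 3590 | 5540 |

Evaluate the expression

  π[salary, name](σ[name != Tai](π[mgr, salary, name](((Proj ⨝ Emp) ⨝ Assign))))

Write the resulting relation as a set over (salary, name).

Natural join on budget: {(1540, 1, Hal), (1540, 1, Tai), (1540, 32, Hal), (1540, 32, Tai), (1540, 8, Hal), (1540, 8, Tai), (3590, 14, Mo), (3590, 14, Ola), (3590, 14, Tai), (3590, 25, Mo), (3590, 25, Ola), (3590, 25, Tai), (3590, 27, Mo), (3590, 27, Ola), (3590, 27, Tai), (3590, 29, Mo), (3590, 29, Ola), (3590, 29, Tai), (3590, 37, Mo), (3590, 37, Ola), (3590, 37, Tai), (3590, 7, Mo), (3590, 7, Ola), (3590, 7, Tai), (3590, 9, Mo), (3590, 9, Ola), (3590, 9, Tai)}
Natural join on budget: {(1540, 1, Hal, 9740), (1540, 1, Tai, 9740), (1540, 32, Hal, 9740), (1540, 32, Tai, 9740), (1540, 8, Hal, 9740), (1540, 8, Tai, 9740), (3590, 14, Mo, 4770), (3590, 14, Mo, 4990), (3590, 14, Mo, 5540), (3590, 14, Ola, 4770), (3590, 14, Ola, 4990), (3590, 14, Ola, 5540), (3590, 14, Tai, 4770), (3590, 14, Tai, 4990), (3590, 14, Tai, 5540), (3590, 25, Mo, 4770), (3590, 25, Mo, 4990), (3590, 25, Mo, 5540), (3590, 25, Ola, 4770), (3590, 25, Ola, 4990), (3590, 25, Ola, 5540), (3590, 25, Tai, 4770), (3590, 25, Tai, 4990), (3590, 25, Tai, 5540), (3590, 27, Mo, 4770), (3590, 27, Mo, 4990), (3590, 27, Mo, 5540), (3590, 27, Ola, 4770), (3590, 27, Ola, 4990), (3590, 27, Ola, 5540), (3590, 27, Tai, 4770), (3590, 27, Tai, 4990), (3590, 27, Tai, 5540), (3590, 29, Mo, 4770), (3590, 29, Mo, 4990), (3590, 29, Mo, 5540), (3590, 29, Ola, 4770), (3590, 29, Ola, 4990), (3590, 29, Ola, 5540), (3590, 29, Tai, 4770), (3590, 29, Tai, 4990), (3590, 29, Tai, 5540), (3590, 37, Mo, 4770), (3590, 37, Mo, 4990), (3590, 37, Mo, 5540), (3590, 37, Ola, 4770), (3590, 37, Ola, 4990), (3590, 37, Ola, 5540), (3590, 37, Tai, 4770), (3590, 37, Tai, 4990), (3590, 37, Tai, 5540), (3590, 7, Mo, 4770), (3590, 7, Mo, 4990), (3590, 7, Mo, 5540), (3590, 7, Ola, 4770), (3590, 7, Ola, 4990), (3590, 7, Ola, 5540), (3590, 7, Tai, 4770), (3590, 7, Tai, 4990), (3590, 7, Tai, 5540), (3590, 9, Mo, 4770), (3590, 9, Mo, 4990), (3590, 9, Mo, 5540), (3590, 9, Ola, 4770), (3590, 9, Ola, 4990), (3590, 9, Ola, 5540), (3590, 9, Tai, 4770), (3590, 9, Tai, 4990), (3590, 9, Tai, 5540)}
Keep only column(s) mgr, salary, name: {(1, 9740, Hal), (1, 9740, Tai), (14, 4770, Mo), (14, 4770, Ola), (14, 4770, Tai), (14, 4990, Mo), (14, 4990, Ola), (14, 4990, Tai), (14, 5540, Mo), (14, 5540, Ola), (14, 5540, Tai), (25, 4770, Mo), (25, 4770, Ola), (25, 4770, Tai), (25, 4990, Mo), (25, 4990, Ola), (25, 4990, Tai), (25, 5540, Mo), (25, 5540, Ola), (25, 5540, Tai), (27, 4770, Mo), (27, 4770, Ola), (27, 4770, Tai), (27, 4990, Mo), (27, 4990, Ola), (27, 4990, Tai), (27, 5540, Mo), (27, 5540, Ola), (27, 5540, Tai), (29, 4770, Mo), (29, 4770, Ola), (29, 4770, Tai), (29, 4990, Mo), (29, 4990, Ola), (29, 4990, Tai), (29, 5540, Mo), (29, 5540, Ola), (29, 5540, Tai), (32, 9740, Hal), (32, 9740, Tai), (37, 4770, Mo), (37, 4770, Ola), (37, 4770, Tai), (37, 4990, Mo), (37, 4990, Ola), (37, 4990, Tai), (37, 5540, Mo), (37, 5540, Ola), (37, 5540, Tai), (7, 4770, Mo), (7, 4770, Ola), (7, 4770, Tai), (7, 4990, Mo), (7, 4990, Ola), (7, 4990, Tai), (7, 5540, Mo), (7, 5540, Ola), (7, 5540, Tai), (8, 9740, Hal), (8, 9740, Tai), (9, 4770, Mo), (9, 4770, Ola), (9, 4770, Tai), (9, 4990, Mo), (9, 4990, Ola), (9, 4990, Tai), (9, 5540, Mo), (9, 5540, Ola), (9, 5540, Tai)}
Selection name != Tai: {(1, 9740, Hal), (14, 4770, Mo), (14, 4770, Ola), (14, 4990, Mo), (14, 4990, Ola), (14, 5540, Mo), (14, 5540, Ola), (25, 4770, Mo), (25, 4770, Ola), (25, 4990, Mo), (25, 4990, Ola), (25, 5540, Mo), (25, 5540, Ola), (27, 4770, Mo), (27, 4770, Ola), (27, 4990, Mo), (27, 4990, Ola), (27, 5540, Mo), (27, 5540, Ola), (29, 4770, Mo), (29, 4770, Ola), (29, 4990, Mo), (29, 4990, Ola), (29, 5540, Mo), (29, 5540, Ola), (32, 9740, Hal), (37, 4770, Mo), (37, 4770, Ola), (37, 4990, Mo), (37, 4990, Ola), (37, 5540, Mo), (37, 5540, Ola), (7, 4770, Mo), (7, 4770, Ola), (7, 4990, Mo), (7, 4990, Ola), (7, 5540, Mo), (7, 5540, Ola), (8, 9740, Hal), (9, 4770, Mo), (9, 4770, Ola), (9, 4990, Mo), (9, 4990, Ola), (9, 5540, Mo), (9, 5540, Ola)}
Keep only column(s) salary, name (38 duplicate(s) eliminated): {(4770, Mo), (4770, Ola), (4990, Mo), (4990, Ola), (5540, Mo), (5540, Ola), (9740, Hal)}

{(4770, Mo), (4770, Ola), (4990, Mo), (4990, Ola), (5540, Mo), (5540, Ola), (9740, Hal)}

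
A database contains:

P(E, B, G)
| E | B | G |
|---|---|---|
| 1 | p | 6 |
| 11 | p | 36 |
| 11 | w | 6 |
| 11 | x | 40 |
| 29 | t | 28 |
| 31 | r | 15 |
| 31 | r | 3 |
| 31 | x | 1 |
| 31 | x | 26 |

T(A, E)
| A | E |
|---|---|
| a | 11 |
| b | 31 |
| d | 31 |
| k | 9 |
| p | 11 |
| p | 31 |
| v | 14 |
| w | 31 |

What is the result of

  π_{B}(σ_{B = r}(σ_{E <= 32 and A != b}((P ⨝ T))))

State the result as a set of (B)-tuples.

{r}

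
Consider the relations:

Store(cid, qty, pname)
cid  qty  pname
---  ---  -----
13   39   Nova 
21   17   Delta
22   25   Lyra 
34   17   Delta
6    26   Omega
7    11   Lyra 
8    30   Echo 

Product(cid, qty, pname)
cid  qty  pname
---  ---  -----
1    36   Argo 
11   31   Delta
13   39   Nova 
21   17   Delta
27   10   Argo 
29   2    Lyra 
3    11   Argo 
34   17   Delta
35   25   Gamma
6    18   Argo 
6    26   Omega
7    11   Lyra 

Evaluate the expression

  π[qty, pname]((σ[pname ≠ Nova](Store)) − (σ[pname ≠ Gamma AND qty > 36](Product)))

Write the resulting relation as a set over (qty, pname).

{(11, Lyra), (17, Delta), (25, Lyra), (26, Omega), (30, Echo)}

Apply σ_{pname ≠ Nova}; surviving tuples: {(21, 17, Delta), (22, 25, Lyra), (34, 17, Delta), (6, 26, Omega), (7, 11, Lyra), (8, 30, Echo)}
Apply σ_{pname ≠ Gamma AND qty > 36}; surviving tuples: {(13, 39, Nova)}
Taking the difference: {(21, 17, Delta), (22, 25, Lyra), (34, 17, Delta), (6, 26, Omega), (7, 11, Lyra), (8, 30, Echo)}
Projecting to qty, pname (1 duplicate(s) eliminated): {(11, Lyra), (17, Delta), (25, Lyra), (26, Omega), (30, Echo)}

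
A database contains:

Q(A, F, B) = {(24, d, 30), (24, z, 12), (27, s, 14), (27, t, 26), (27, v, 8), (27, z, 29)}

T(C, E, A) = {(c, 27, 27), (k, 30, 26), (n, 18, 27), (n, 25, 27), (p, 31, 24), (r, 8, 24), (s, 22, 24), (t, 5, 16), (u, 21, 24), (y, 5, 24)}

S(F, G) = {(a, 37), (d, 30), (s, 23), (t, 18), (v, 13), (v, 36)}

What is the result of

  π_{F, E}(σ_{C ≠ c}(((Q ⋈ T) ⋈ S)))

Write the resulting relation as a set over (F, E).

{(d, 21), (d, 22), (d, 31), (d, 5), (d, 8), (s, 18), (s, 25), (t, 18), (t, 25), (v, 18), (v, 25)}

Natural join on A: {(24, d, 30, p, 31), (24, d, 30, r, 8), (24, d, 30, s, 22), (24, d, 30, u, 21), (24, d, 30, y, 5), (24, z, 12, p, 31), (24, z, 12, r, 8), (24, z, 12, s, 22), (24, z, 12, u, 21), (24, z, 12, y, 5), (27, s, 14, c, 27), (27, s, 14, n, 18), (27, s, 14, n, 25), (27, t, 26, c, 27), (27, t, 26, n, 18), (27, t, 26, n, 25), (27, v, 8, c, 27), (27, v, 8, n, 18), (27, v, 8, n, 25), (27, z, 29, c, 27), (27, z, 29, n, 18), (27, z, 29, n, 25)}
Natural join on F: {(24, d, 30, p, 31, 30), (24, d, 30, r, 8, 30), (24, d, 30, s, 22, 30), (24, d, 30, u, 21, 30), (24, d, 30, y, 5, 30), (27, s, 14, c, 27, 23), (27, s, 14, n, 18, 23), (27, s, 14, n, 25, 23), (27, t, 26, c, 27, 18), (27, t, 26, n, 18, 18), (27, t, 26, n, 25, 18), (27, v, 8, c, 27, 13), (27, v, 8, c, 27, 36), (27, v, 8, n, 18, 13), (27, v, 8, n, 18, 36), (27, v, 8, n, 25, 13), (27, v, 8, n, 25, 36)}
Apply σ_{C ≠ c}; surviving tuples: {(24, d, 30, p, 31, 30), (24, d, 30, r, 8, 30), (24, d, 30, s, 22, 30), (24, d, 30, u, 21, 30), (24, d, 30, y, 5, 30), (27, s, 14, n, 18, 23), (27, s, 14, n, 25, 23), (27, t, 26, n, 18, 18), (27, t, 26, n, 25, 18), (27, v, 8, n, 18, 13), (27, v, 8, n, 18, 36), (27, v, 8, n, 25, 13), (27, v, 8, n, 25, 36)}
Keep only column(s) F, E (2 duplicate(s) eliminated): {(d, 21), (d, 22), (d, 31), (d, 5), (d, 8), (s, 18), (s, 25), (t, 18), (t, 25), (v, 18), (v, 25)}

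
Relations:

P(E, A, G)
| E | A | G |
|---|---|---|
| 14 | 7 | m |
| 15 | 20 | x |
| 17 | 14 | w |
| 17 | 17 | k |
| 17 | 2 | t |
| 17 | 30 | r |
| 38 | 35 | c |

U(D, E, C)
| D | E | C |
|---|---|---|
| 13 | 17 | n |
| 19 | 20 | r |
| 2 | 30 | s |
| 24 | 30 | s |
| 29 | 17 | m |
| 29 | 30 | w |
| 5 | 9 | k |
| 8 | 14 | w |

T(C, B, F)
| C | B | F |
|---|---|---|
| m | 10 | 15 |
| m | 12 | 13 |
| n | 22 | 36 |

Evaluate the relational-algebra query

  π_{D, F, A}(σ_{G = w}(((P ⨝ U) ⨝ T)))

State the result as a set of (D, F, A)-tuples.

{(13, 36, 14), (29, 13, 14), (29, 15, 14)}

Joining P and U on E yields {(14, 7, m, 8, w), (17, 14, w, 13, n), (17, 14, w, 29, m), (17, 17, k, 13, n), (17, 17, k, 29, m), (17, 2, t, 13, n), (17, 2, t, 29, m), (17, 30, r, 13, n), (17, 30, r, 29, m)}.
Joining (P ⨝ U) and T on C yields {(17, 14, w, 13, n, 22, 36), (17, 14, w, 29, m, 10, 15), (17, 14, w, 29, m, 12, 13), (17, 17, k, 13, n, 22, 36), (17, 17, k, 29, m, 10, 15), (17, 17, k, 29, m, 12, 13), (17, 2, t, 13, n, 22, 36), (17, 2, t, 29, m, 10, 15), (17, 2, t, 29, m, 12, 13), (17, 30, r, 13, n, 22, 36), (17, 30, r, 29, m, 10, 15), (17, 30, r, 29, m, 12, 13)}.
Filtering on G = w leaves {(17, 14, w, 13, n, 22, 36), (17, 14, w, 29, m, 10, 15), (17, 14, w, 29, m, 12, 13)}.
π[D, F, A]: project onto (D, F, A) → {(13, 36, 14), (29, 13, 14), (29, 15, 14)}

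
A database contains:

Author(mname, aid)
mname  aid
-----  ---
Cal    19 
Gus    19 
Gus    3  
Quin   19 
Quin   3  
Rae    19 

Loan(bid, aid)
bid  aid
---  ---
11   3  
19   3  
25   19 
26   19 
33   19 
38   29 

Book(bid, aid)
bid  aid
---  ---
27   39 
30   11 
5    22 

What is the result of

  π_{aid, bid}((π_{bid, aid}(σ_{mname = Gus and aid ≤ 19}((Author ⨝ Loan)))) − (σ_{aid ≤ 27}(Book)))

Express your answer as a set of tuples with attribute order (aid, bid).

{(19, 25), (19, 26), (19, 33), (3, 11), (3, 19)}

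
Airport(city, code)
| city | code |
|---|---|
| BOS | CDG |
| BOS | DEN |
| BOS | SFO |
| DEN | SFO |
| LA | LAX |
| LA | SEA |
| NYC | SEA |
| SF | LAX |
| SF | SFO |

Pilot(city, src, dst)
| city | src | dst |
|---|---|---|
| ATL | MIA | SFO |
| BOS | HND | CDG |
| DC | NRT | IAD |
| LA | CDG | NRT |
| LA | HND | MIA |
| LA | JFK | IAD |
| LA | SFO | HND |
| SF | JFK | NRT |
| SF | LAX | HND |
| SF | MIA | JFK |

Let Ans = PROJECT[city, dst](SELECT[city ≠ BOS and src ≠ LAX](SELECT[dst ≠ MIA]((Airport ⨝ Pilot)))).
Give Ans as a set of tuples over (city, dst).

Airport ⋈ Pilot (natural join on city): {(BOS, CDG, HND, CDG), (BOS, DEN, HND, CDG), (BOS, SFO, HND, CDG), (LA, LAX, CDG, NRT), (LA, LAX, HND, MIA), (LA, LAX, JFK, IAD), (LA, LAX, SFO, HND), (LA, SEA, CDG, NRT), (LA, SEA, HND, MIA), (LA, SEA, JFK, IAD), (LA, SEA, SFO, HND), (SF, LAX, JFK, NRT), (SF, LAX, LAX, HND), (SF, LAX, MIA, JFK), (SF, SFO, JFK, NRT), (SF, SFO, LAX, HND), (SF, SFO, MIA, JFK)}
Selection dst ≠ MIA: {(BOS, CDG, HND, CDG), (BOS, DEN, HND, CDG), (BOS, SFO, HND, CDG), (LA, LAX, CDG, NRT), (LA, LAX, JFK, IAD), (LA, LAX, SFO, HND), (LA, SEA, CDG, NRT), (LA, SEA, JFK, IAD), (LA, SEA, SFO, HND), (SF, LAX, JFK, NRT), (SF, LAX, LAX, HND), (SF, LAX, MIA, JFK), (SF, SFO, JFK, NRT), (SF, SFO, LAX, HND), (SF, SFO, MIA, JFK)}
Selection city ≠ BOS and src ≠ LAX: {(LA, LAX, CDG, NRT), (LA, LAX, JFK, IAD), (LA, LAX, SFO, HND), (LA, SEA, CDG, NRT), (LA, SEA, JFK, IAD), (LA, SEA, SFO, HND), (SF, LAX, JFK, NRT), (SF, LAX, MIA, JFK), (SF, SFO, JFK, NRT), (SF, SFO, MIA, JFK)}
π_{city, dst} gives {(LA, HND), (LA, IAD), (LA, NRT), (SF, JFK), (SF, NRT)} (5 duplicate(s) eliminated).

{(LA, HND), (LA, IAD), (LA, NRT), (SF, JFK), (SF, NRT)}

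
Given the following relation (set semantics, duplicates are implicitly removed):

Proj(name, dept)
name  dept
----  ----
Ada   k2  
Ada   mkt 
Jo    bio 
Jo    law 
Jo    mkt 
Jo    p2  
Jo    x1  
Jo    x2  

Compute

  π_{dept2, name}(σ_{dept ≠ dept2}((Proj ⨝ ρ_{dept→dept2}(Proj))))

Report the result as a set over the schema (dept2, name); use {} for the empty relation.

{(bio, Jo), (k2, Ada), (law, Jo), (mkt, Ada), (mkt, Jo), (p2, Jo), (x1, Jo), (x2, Jo)}

ρ[dept→dept2]: schema becomes (name, dept2); tuples unchanged.
Joining Proj and ρ_{dept→dept2}(Proj) on name yields {(Ada, k2, k2), (Ada, k2, mkt), (Ada, mkt, k2), (Ada, mkt, mkt), (Jo, bio, bio), (Jo, bio, law), (Jo, bio, mkt), (Jo, bio, p2), (Jo, bio, x1), (Jo, bio, x2), (Jo, law, bio), (Jo, law, law), (Jo, law, mkt), (Jo, law, p2), (Jo, law, x1), (Jo, law, x2), (Jo, mkt, bio), (Jo, mkt, law), (Jo, mkt, mkt), (Jo, mkt, p2), (Jo, mkt, x1), (Jo, mkt, x2), (Jo, p2, bio), (Jo, p2, law), (Jo, p2, mkt), (Jo, p2, p2), (Jo, p2, x1), (Jo, p2, x2), (Jo, x1, bio), (Jo, x1, law), (Jo, x1, mkt), (Jo, x1, p2), (Jo, x1, x1), (Jo, x1, x2), (Jo, x2, bio), (Jo, x2, law), (Jo, x2, mkt), (Jo, x2, p2), (Jo, x2, x1), (Jo, x2, x2)}.
Selection dept ≠ dept2: {(Ada, k2, mkt), (Ada, mkt, k2), (Jo, bio, law), (Jo, bio, mkt), (Jo, bio, p2), (Jo, bio, x1), (Jo, bio, x2), (Jo, law, bio), (Jo, law, mkt), (Jo, law, p2), (Jo, law, x1), (Jo, law, x2), (Jo, mkt, bio), (Jo, mkt, law), (Jo, mkt, p2), (Jo, mkt, x1), (Jo, mkt, x2), (Jo, p2, bio), (Jo, p2, law), (Jo, p2, mkt), (Jo, p2, x1), (Jo, p2, x2), (Jo, x1, bio), (Jo, x1, law), (Jo, x1, mkt), (Jo, x1, p2), (Jo, x1, x2), (Jo, x2, bio), (Jo, x2, law), (Jo, x2, mkt), (Jo, x2, p2), (Jo, x2, x1)}
π[dept2, name]: project onto (dept2, name) (24 duplicate(s) eliminated) → {(bio, Jo), (k2, Ada), (law, Jo), (mkt, Ada), (mkt, Jo), (p2, Jo), (x1, Jo), (x2, Jo)}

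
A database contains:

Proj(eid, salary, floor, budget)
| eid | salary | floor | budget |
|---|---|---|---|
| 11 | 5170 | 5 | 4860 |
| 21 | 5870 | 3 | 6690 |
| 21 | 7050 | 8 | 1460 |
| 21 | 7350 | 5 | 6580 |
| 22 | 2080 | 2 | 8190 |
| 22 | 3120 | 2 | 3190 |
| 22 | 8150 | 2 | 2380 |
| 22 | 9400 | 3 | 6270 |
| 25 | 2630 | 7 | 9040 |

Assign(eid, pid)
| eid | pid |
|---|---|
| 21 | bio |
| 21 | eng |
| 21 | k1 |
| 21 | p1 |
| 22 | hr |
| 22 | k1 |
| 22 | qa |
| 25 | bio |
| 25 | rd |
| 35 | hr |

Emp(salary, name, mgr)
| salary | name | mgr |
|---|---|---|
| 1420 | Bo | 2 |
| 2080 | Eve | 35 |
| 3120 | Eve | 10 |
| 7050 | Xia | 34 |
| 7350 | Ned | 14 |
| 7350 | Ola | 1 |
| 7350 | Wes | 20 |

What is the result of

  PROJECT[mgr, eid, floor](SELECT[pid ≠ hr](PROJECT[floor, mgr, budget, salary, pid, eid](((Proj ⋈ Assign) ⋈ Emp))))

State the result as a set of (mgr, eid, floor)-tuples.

Joining Proj and Assign on eid yields {(21, 5870, 3, 6690, bio), (21, 5870, 3, 6690, eng), (21, 5870, 3, 6690, k1), (21, 5870, 3, 6690, p1), (21, 7050, 8, 1460, bio), (21, 7050, 8, 1460, eng), (21, 7050, 8, 1460, k1), (21, 7050, 8, 1460, p1), (21, 7350, 5, 6580, bio), (21, 7350, 5, 6580, eng), (21, 7350, 5, 6580, k1), (21, 7350, 5, 6580, p1), (22, 2080, 2, 8190, hr), (22, 2080, 2, 8190, k1), (22, 2080, 2, 8190, qa), (22, 3120, 2, 3190, hr), (22, 3120, 2, 3190, k1), (22, 3120, 2, 3190, qa), (22, 8150, 2, 2380, hr), (22, 8150, 2, 2380, k1), (22, 8150, 2, 2380, qa), (22, 9400, 3, 6270, hr), (22, 9400, 3, 6270, k1), (22, 9400, 3, 6270, qa), (25, 2630, 7, 9040, bio), (25, 2630, 7, 9040, rd)}.
Joining (Proj ⋈ Assign) and Emp on salary yields {(21, 7050, 8, 1460, bio, Xia, 34), (21, 7050, 8, 1460, eng, Xia, 34), (21, 7050, 8, 1460, k1, Xia, 34), (21, 7050, 8, 1460, p1, Xia, 34), (21, 7350, 5, 6580, bio, Ned, 14), (21, 7350, 5, 6580, bio, Ola, 1), (21, 7350, 5, 6580, bio, Wes, 20), (21, 7350, 5, 6580, eng, Ned, 14), (21, 7350, 5, 6580, eng, Ola, 1), (21, 7350, 5, 6580, eng, Wes, 20), (21, 7350, 5, 6580, k1, Ned, 14), (21, 7350, 5, 6580, k1, Ola, 1), (21, 7350, 5, 6580, k1, Wes, 20), (21, 7350, 5, 6580, p1, Ned, 14), (21, 7350, 5, 6580, p1, Ola, 1), (21, 7350, 5, 6580, p1, Wes, 20), (22, 2080, 2, 8190, hr, Eve, 35), (22, 2080, 2, 8190, k1, Eve, 35), (22, 2080, 2, 8190, qa, Eve, 35), (22, 3120, 2, 3190, hr, Eve, 10), (22, 3120, 2, 3190, k1, Eve, 10), (22, 3120, 2, 3190, qa, Eve, 10)}.
π[floor, mgr, budget, salary, pid, eid]: project onto (floor, mgr, budget, salary, pid, eid) → {(2, 10, 3190, 3120, hr, 22), (2, 10, 3190, 3120, k1, 22), (2, 10, 3190, 3120, qa, 22), (2, 35, 8190, 2080, hr, 22), (2, 35, 8190, 2080, k1, 22), (2, 35, 8190, 2080, qa, 22), (5, 1, 6580, 7350, bio, 21), (5, 1, 6580, 7350, eng, 21), (5, 1, 6580, 7350, k1, 21), (5, 1, 6580, 7350, p1, 21), (5, 14, 6580, 7350, bio, 21), (5, 14, 6580, 7350, eng, 21), (5, 14, 6580, 7350, k1, 21), (5, 14, 6580, 7350, p1, 21), (5, 20, 6580, 7350, bio, 21), (5, 20, 6580, 7350, eng, 21), (5, 20, 6580, 7350, k1, 21), (5, 20, 6580, 7350, p1, 21), (8, 34, 1460, 7050, bio, 21), (8, 34, 1460, 7050, eng, 21), (8, 34, 1460, 7050, k1, 21), (8, 34, 1460, 7050, p1, 21)}
Apply σ_{pid ≠ hr}; surviving tuples: {(2, 10, 3190, 3120, k1, 22), (2, 10, 3190, 3120, qa, 22), (2, 35, 8190, 2080, k1, 22), (2, 35, 8190, 2080, qa, 22), (5, 1, 6580, 7350, bio, 21), (5, 1, 6580, 7350, eng, 21), (5, 1, 6580, 7350, k1, 21), (5, 1, 6580, 7350, p1, 21), (5, 14, 6580, 7350, bio, 21), (5, 14, 6580, 7350, eng, 21), (5, 14, 6580, 7350, k1, 21), (5, 14, 6580, 7350, p1, 21), (5, 20, 6580, 7350, bio, 21), (5, 20, 6580, 7350, eng, 21), (5, 20, 6580, 7350, k1, 21), (5, 20, 6580, 7350, p1, 21), (8, 34, 1460, 7050, bio, 21), (8, 34, 1460, 7050, eng, 21), (8, 34, 1460, 7050, k1, 21), (8, 34, 1460, 7050, p1, 21)}
π[mgr, eid, floor]: project onto (mgr, eid, floor) (14 duplicate(s) eliminated) → {(1, 21, 5), (10, 22, 2), (14, 21, 5), (20, 21, 5), (34, 21, 8), (35, 22, 2)}

{(1, 21, 5), (10, 22, 2), (14, 21, 5), (20, 21, 5), (34, 21, 8), (35, 22, 2)}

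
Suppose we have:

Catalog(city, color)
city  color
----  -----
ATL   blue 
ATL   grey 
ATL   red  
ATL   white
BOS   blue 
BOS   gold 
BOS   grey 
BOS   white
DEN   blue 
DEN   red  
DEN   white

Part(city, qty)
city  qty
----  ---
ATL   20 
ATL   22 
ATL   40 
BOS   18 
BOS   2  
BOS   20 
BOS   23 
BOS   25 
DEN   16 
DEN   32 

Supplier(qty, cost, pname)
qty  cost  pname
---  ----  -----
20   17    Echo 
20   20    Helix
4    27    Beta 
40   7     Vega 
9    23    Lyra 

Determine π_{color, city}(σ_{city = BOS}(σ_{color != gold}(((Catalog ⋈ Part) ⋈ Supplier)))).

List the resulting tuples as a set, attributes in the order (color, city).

{(blue, BOS), (grey, BOS), (white, BOS)}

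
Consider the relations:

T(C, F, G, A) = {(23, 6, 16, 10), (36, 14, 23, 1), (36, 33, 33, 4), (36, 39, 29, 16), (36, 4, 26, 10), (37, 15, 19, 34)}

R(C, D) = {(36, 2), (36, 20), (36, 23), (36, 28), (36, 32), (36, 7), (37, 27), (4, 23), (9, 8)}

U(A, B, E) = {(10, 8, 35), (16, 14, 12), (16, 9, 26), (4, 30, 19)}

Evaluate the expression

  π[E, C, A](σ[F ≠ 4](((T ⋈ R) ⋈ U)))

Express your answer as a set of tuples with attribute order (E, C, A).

{(12, 36, 16), (19, 36, 4), (26, 36, 16)}

T ⋈ R (natural join on C): {(36, 14, 23, 1, 2), (36, 14, 23, 1, 20), (36, 14, 23, 1, 23), (36, 14, 23, 1, 28), (36, 14, 23, 1, 32), (36, 14, 23, 1, 7), (36, 33, 33, 4, 2), (36, 33, 33, 4, 20), (36, 33, 33, 4, 23), (36, 33, 33, 4, 28), (36, 33, 33, 4, 32), (36, 33, 33, 4, 7), (36, 39, 29, 16, 2), (36, 39, 29, 16, 20), (36, 39, 29, 16, 23), (36, 39, 29, 16, 28), (36, 39, 29, 16, 32), (36, 39, 29, 16, 7), (36, 4, 26, 10, 2), (36, 4, 26, 10, 20), (36, 4, 26, 10, 23), (36, 4, 26, 10, 28), (36, 4, 26, 10, 32), (36, 4, 26, 10, 7), (37, 15, 19, 34, 27)}
(T ⋈ R) ⋈ U (natural join on A): {(36, 33, 33, 4, 2, 30, 19), (36, 33, 33, 4, 20, 30, 19), (36, 33, 33, 4, 23, 30, 19), (36, 33, 33, 4, 28, 30, 19), (36, 33, 33, 4, 32, 30, 19), (36, 33, 33, 4, 7, 30, 19), (36, 39, 29, 16, 2, 14, 12), (36, 39, 29, 16, 2, 9, 26), (36, 39, 29, 16, 20, 14, 12), (36, 39, 29, 16, 20, 9, 26), (36, 39, 29, 16, 23, 14, 12), (36, 39, 29, 16, 23, 9, 26), (36, 39, 29, 16, 28, 14, 12), (36, 39, 29, 16, 28, 9, 26), (36, 39, 29, 16, 32, 14, 12), (36, 39, 29, 16, 32, 9, 26), (36, 39, 29, 16, 7, 14, 12), (36, 39, 29, 16, 7, 9, 26), (36, 4, 26, 10, 2, 8, 35), (36, 4, 26, 10, 20, 8, 35), (36, 4, 26, 10, 23, 8, 35), (36, 4, 26, 10, 28, 8, 35), (36, 4, 26, 10, 32, 8, 35), (36, 4, 26, 10, 7, 8, 35)}
Filtering on F ≠ 4 leaves {(36, 33, 33, 4, 2, 30, 19), (36, 33, 33, 4, 20, 30, 19), (36, 33, 33, 4, 23, 30, 19), (36, 33, 33, 4, 28, 30, 19), (36, 33, 33, 4, 32, 30, 19), (36, 33, 33, 4, 7, 30, 19), (36, 39, 29, 16, 2, 14, 12), (36, 39, 29, 16, 2, 9, 26), (36, 39, 29, 16, 20, 14, 12), (36, 39, 29, 16, 20, 9, 26), (36, 39, 29, 16, 23, 14, 12), (36, 39, 29, 16, 23, 9, 26), (36, 39, 29, 16, 28, 14, 12), (36, 39, 29, 16, 28, 9, 26), (36, 39, 29, 16, 32, 14, 12), (36, 39, 29, 16, 32, 9, 26), (36, 39, 29, 16, 7, 14, 12), (36, 39, 29, 16, 7, 9, 26)}.
Projecting to E, C, A (15 duplicate(s) eliminated): {(12, 36, 16), (19, 36, 4), (26, 36, 16)}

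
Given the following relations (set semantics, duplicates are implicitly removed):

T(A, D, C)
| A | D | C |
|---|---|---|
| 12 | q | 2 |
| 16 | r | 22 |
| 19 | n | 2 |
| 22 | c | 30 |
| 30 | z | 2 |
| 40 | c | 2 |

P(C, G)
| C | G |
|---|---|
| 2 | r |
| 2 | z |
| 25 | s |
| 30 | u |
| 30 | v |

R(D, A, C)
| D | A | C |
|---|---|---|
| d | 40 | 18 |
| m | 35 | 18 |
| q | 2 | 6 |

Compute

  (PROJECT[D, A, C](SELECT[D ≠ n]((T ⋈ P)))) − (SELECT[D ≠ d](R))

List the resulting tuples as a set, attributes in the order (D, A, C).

{(c, 22, 30), (c, 40, 2), (q, 12, 2), (z, 30, 2)}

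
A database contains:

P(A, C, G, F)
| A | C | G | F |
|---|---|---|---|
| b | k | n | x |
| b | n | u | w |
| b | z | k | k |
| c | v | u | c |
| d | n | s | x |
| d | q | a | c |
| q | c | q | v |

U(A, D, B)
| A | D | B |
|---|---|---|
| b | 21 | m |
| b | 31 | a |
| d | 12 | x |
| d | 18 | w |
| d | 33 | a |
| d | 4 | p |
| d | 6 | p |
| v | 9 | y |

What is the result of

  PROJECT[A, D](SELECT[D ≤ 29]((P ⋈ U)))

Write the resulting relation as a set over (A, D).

{(b, 21), (d, 12), (d, 18), (d, 4), (d, 6)}

P ⋈ U (natural join on A): {(b, k, n, x, 21, m), (b, k, n, x, 31, a), (b, n, u, w, 21, m), (b, n, u, w, 31, a), (b, z, k, k, 21, m), (b, z, k, k, 31, a), (d, n, s, x, 12, x), (d, n, s, x, 18, w), (d, n, s, x, 33, a), (d, n, s, x, 4, p), (d, n, s, x, 6, p), (d, q, a, c, 12, x), (d, q, a, c, 18, w), (d, q, a, c, 33, a), (d, q, a, c, 4, p), (d, q, a, c, 6, p)}
Selection D ≤ 29: {(b, k, n, x, 21, m), (b, n, u, w, 21, m), (b, z, k, k, 21, m), (d, n, s, x, 12, x), (d, n, s, x, 18, w), (d, n, s, x, 4, p), (d, n, s, x, 6, p), (d, q, a, c, 12, x), (d, q, a, c, 18, w), (d, q, a, c, 4, p), (d, q, a, c, 6, p)}
π_{A, D} gives {(b, 21), (d, 12), (d, 18), (d, 4), (d, 6)} (6 duplicate(s) eliminated).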